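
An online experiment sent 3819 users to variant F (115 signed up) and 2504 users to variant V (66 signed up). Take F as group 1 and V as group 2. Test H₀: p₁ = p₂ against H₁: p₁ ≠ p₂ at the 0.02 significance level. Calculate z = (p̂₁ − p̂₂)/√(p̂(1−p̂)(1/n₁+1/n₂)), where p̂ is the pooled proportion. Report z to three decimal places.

z = 0.876

p̂₁ = 115/3819 ≈ 0.030113, p̂₂ = 66/2504 ≈ 0.026358.
Pooled p̂ = (115+66)/(3819+2504) = 181/6323 = 0.028626.
SE = √(0.0278062 × 0.00066121) = 0.004288.
z = (0.030113 − 0.026358)/0.004288 = 0.003755/0.004288 = 0.876.
Two-sided p-value ≈ 2·Φ(−0.876) = 0.3812; since p > α = 0.02, fail to reject H₀.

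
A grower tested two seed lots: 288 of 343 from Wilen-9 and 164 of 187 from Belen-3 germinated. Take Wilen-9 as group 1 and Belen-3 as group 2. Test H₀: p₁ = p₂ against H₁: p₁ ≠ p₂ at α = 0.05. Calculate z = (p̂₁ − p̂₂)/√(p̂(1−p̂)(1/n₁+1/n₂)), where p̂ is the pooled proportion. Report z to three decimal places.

z = -1.160

p̂₁ = 288/343 = 0.83965, p̂₂ = 164/187 = 0.87701.
Pooled p̂ = (288+164)/(343+187) = 452/530 = 0.85283.
SE = √(0.125511 × 0.00826305) = 0.03220.
z = (0.83965 − 0.87701)/0.03220 = -0.03736/0.03220 = -1.160.
Two-sided p-value ≈ 2·Φ(−1.160) = 0.2461, so at α = 0.05 we fail to reject H₀.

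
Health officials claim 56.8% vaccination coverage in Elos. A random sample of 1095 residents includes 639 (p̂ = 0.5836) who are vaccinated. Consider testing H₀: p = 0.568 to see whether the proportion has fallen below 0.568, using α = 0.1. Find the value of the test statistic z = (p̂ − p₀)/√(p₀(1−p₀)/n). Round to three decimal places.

z = 1.040

p̂ = 639/1095 ≈ 0.583562.
Standard error under H₀: √(0.568×0.432/1095) = 0.014970.
z = (0.583562 − 0.568)/0.014970 = 0.015562/0.014970 = 1.040.
p-value = P(Z < 1.040) ≈ 0.8507, so at α = 0.1 we fail to reject H₀.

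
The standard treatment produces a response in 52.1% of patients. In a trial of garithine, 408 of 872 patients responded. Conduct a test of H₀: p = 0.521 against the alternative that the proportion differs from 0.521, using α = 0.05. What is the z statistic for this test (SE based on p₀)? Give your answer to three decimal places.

p̂ = 408/872 ≈ 0.46789.
Under H₀, SE = √(0.521·0.479/872) = √(0.000286192) = 0.01692.
z = (0.46789 − 0.521)/0.01692 = -0.05311/0.01692 = -3.139.
p-value = 2·P(Z > 3.139) ≈ 0.0017, so at α = 0.05 we reject H₀.

z = -3.139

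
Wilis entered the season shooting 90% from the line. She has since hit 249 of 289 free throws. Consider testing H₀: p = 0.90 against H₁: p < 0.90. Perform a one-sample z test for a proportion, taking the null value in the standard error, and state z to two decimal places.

z = -2.18

p̂ = 249/289 ≈ 0.8616.
Standard error under H₀: √(0.9×0.1/289) = 0.0176.
z = (0.8616 − 0.9)/0.0176 = -0.0384/0.0176 = -2.18.
p-value = P(Z < -2.176) ≈ 0.0148.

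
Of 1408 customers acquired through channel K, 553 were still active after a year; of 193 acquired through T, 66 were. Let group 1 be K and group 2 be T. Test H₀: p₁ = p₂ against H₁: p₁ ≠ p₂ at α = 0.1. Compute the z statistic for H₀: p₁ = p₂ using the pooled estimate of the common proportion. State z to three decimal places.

z = 1.359

p̂₁ = 553/1408 = 0.39276, p̂₂ = 66/193 = 0.34197.
Pooled p̂ = (553+66)/(1408+193) = 619/1601 = 0.38663.
SE = √(p̂(1−p̂)(1/n₁+1/n₂)) = √(0.38663·0.61337·0.00589157) = √(0.00139718) = 0.03738.
z = (0.39276 − 0.34197)/0.03738 = 0.05079/0.03738 = 1.359.
p-value = 2·P(Z > 1.359) ≈ 0.1742, so at α = 0.1 we fail to reject H₀.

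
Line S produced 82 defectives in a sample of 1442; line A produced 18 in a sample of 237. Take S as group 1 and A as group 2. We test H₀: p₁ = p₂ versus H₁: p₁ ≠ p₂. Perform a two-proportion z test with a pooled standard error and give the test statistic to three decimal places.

z = -1.150

p̂₁ = 82/1442 ≈ 0.05687, p̂₂ = 18/237 ≈ 0.07595.
Pooled p̂ = (82+18)/(1442+237) = 100/1679 = 0.05956.
SE = √(0.056012 × 0.00491289) = 0.01659.
z = (0.05687 − 0.07595)/0.01659 = -0.01908/0.01659 = -1.150.
p-value = 2·P(Z > 1.150) ≈ 0.2500.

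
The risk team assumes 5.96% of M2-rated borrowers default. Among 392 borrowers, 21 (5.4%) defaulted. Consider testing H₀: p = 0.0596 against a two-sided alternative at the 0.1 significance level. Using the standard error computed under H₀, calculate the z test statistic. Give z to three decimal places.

p̂ = 21/392 = 0.05357.
Standard error under H₀: √(0.0596×0.9404/392) = 0.01196.
z = (0.05357 − 0.0596)/0.01196 = -0.00603/0.01196 = -0.504.
Two-sided p-value ≈ 2·Φ(−0.504) = 0.6141; since p > α = 0.1, fail to reject H₀.

z = -0.504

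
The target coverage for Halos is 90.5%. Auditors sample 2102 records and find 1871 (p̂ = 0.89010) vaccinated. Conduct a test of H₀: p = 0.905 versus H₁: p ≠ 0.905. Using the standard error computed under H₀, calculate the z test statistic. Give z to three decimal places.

p̂ = 1871/2102 ≈ 0.890105.
SE = √(p₀(1−p₀)/n) = √(0.085975/2102) = 0.006395.
z = (0.890105 − 0.905)/0.006395 = -0.014895/0.006395 = -2.329.
Two-sided p-value ≈ 2·Φ(−2.329) = 0.0199.

z = -2.329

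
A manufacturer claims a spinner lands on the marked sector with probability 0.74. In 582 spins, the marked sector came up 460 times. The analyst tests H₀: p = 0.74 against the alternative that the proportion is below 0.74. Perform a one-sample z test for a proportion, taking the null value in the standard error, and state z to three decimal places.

p̂ = 460/582 ≈ 0.79038.
Standard error under H₀: √(0.74×0.26/582) = 0.01818.
z = (0.79038 − 0.74)/0.01818 = 0.05038/0.01818 = 2.771.

z = 2.771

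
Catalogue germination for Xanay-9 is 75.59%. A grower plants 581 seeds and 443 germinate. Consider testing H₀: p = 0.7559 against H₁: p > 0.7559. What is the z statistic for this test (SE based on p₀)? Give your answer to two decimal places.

z = 0.37

p̂ = 443/581 ≈ 0.7625.
Standard error under H₀: √(0.7559×0.2441/581) = 0.0178.
z = (0.7625 − 0.7559)/0.0178 = 0.0066/0.0178 = 0.37.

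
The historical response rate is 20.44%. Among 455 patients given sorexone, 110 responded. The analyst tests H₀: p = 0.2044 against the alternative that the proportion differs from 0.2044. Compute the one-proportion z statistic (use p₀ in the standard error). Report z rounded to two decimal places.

p̂ = 110/455 = 0.2418.
SE = √(p₀(1−p₀)/n) = √(0.16262/455) = 0.0189.
z = (0.2418 − 0.2044)/0.0189 = 0.0374/0.0189 = 1.98.

z = 1.98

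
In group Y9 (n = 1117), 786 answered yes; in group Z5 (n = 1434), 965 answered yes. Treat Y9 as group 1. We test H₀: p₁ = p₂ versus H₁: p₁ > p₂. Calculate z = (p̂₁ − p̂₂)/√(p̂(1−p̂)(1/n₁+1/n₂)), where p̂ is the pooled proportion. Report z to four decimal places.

z = 1.6596

p̂₁ = 786/1117 ≈ 0.703671, p̂₂ = 965/1434 ≈ 0.672943.
Pooled p̂ = (786+965)/(1117+1434) = 1751/2551 = 0.686397.
SE = √(0.215256 × 0.00159261) = 0.018515.
z = (0.703671 − 0.672943)/0.018515 = 0.030728/0.018515 = 1.6596.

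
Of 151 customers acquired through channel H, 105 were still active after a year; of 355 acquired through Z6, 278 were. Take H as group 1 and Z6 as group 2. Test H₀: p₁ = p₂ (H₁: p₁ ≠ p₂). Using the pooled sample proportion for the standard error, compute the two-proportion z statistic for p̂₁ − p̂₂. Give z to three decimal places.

z = -2.105

p̂₁ = 105/151 = 0.695364, p̂₂ = 278/355 = 0.783099.
Pooled p̂ = (105+278)/(151+355) = 383/506 = 0.756917.
SE = √(0.183994 × 0.00943942) = 0.041675.
z = (0.695364 − 0.783099)/0.041675 = -0.087735/0.041675 = -2.105.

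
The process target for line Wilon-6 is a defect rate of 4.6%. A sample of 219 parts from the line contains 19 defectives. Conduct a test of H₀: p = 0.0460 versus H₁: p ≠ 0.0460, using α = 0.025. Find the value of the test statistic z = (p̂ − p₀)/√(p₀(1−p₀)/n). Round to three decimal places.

z = 2.879

p̂ = 19/219 ≈ 0.08676.
Standard error under H₀: √(0.046×0.954/219) = 0.01416.
z = (0.08676 − 0.046)/0.01416 = 0.04076/0.01416 = 2.879.
p-value = 2·P(Z > 2.879) ≈ 0.0040, so at α = 0.025 we reject H₀.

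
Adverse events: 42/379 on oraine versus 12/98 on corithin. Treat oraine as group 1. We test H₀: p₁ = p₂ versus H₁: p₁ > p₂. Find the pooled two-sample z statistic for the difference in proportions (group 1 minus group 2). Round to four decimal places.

z = -0.3239

p̂₁ = 42/379 = 0.110818, p̂₂ = 12/98 = 0.122449.
Pooled p̂ = (42+12)/(379+98) = 54/477 = 0.113208.
SE = √(p̂(1−p̂)(1/n₁+1/n₂)) = √(0.113208·0.886792·0.0128426) = √(0.00128929) = 0.035907.
z = (0.110818 − 0.122449)/0.035907 = -0.011631/0.035907 = -0.3239.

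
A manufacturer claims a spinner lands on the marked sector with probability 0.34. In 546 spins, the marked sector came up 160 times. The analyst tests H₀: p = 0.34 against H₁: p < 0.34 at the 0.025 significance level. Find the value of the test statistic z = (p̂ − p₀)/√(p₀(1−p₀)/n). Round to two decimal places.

p̂ = 160/546 ≈ 0.2930.
SE = √(p₀(1−p₀)/n) = √(0.2244/546) = 0.0203.
z = (0.2930 − 0.34)/0.0203 = -0.0470/0.0203 = -2.32.
p-value = P(Z < -2.316) ≈ 0.0103. With α = 0.025, reject H₀.

z = -2.32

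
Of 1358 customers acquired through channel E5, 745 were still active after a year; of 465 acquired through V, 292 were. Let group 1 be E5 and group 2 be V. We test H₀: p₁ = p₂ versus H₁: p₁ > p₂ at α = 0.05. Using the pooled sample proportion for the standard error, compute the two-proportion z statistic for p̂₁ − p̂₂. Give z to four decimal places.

z = -2.9823

p̂₁ = 745/1358 = 0.548601, p̂₂ = 292/465 = 0.627957.
Pooled p̂ = (745+292)/(1358+465) = 1037/1823 = 0.568843.
SE = √(p̂(1−p̂)(1/n₁+1/n₂)) = √(0.568843·0.431157·0.00288691) = √(0.000708047) = 0.026609.
z = (0.548601 − 0.627957)/0.026609 = -0.079356/0.026609 = -2.9823.
p-value = P(Z > -2.982) ≈ 0.9986; since p > α = 0.05, fail to reject H₀.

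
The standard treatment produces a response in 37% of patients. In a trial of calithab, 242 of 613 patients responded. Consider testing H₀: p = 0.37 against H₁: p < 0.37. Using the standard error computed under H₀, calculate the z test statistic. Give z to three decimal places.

p̂ = 242/613 ≈ 0.39478.
Under H₀, SE = √(0.37·0.63/613) = √(0.000380261) = 0.01950.
z = (0.39478 − 0.37)/0.01950 = 0.02478/0.01950 = 1.271.
p-value = P(Z < 1.271) ≈ 0.8981.

z = 1.271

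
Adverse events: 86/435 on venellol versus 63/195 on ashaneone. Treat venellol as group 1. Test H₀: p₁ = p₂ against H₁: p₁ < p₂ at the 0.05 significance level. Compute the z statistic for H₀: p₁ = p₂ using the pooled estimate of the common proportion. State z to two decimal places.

z = -3.42

p̂₁ = 86/435 = 0.19770, p̂₂ = 63/195 = 0.32308.
Pooled p̂ = (86+63)/(435+195) = 149/630 = 0.23651.
SE = √(0.180572 × 0.00742706) = 0.03662.
z = (0.19770 − 0.32308)/0.03662 = -0.12538/0.03662 = -3.42.
p-value = P(Z < -3.424) ≈ 0.0003, so at α = 0.05 we reject H₀.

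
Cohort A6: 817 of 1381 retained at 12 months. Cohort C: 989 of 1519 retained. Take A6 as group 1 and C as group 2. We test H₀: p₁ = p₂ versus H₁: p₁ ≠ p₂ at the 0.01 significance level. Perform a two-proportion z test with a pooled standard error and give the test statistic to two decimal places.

p̂₁ = 817/1381 = 0.59160, p̂₂ = 989/1519 = 0.65109.
Pooled p̂ = (817+989)/(1381+1519) = 1806/2900 = 0.62276.
SE = √(0.23493 × 0.00138244) = 0.01802.
z = (0.59160 − 0.65109)/0.01802 = -0.05949/0.01802 = -3.30.
Two-sided p-value ≈ 2·Φ(−3.301) = 0.0010. With α = 0.01, reject H₀.

z = -3.30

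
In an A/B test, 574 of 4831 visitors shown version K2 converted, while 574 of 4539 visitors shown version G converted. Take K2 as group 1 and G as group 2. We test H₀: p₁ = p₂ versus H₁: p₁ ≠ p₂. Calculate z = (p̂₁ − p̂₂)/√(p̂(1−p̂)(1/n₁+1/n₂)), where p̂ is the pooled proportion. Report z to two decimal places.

z = -1.13

p̂₁ = 574/4831 = 0.1188, p̂₂ = 574/4539 = 0.1265.
Pooled p̂ = (574+574)/(4831+4539) = 1148/9370 = 0.1225.
SE = √(p̂(1−p̂)(1/n₁+1/n₂)) = √(0.1225·0.8775·0.000427309) = √(4.59391e-05) = 0.0068.
z = (0.1188 − 0.1265)/0.0068 = -0.0077/0.0068 = -1.13.
p-value = 2·P(Z > 1.128) ≈ 0.2594.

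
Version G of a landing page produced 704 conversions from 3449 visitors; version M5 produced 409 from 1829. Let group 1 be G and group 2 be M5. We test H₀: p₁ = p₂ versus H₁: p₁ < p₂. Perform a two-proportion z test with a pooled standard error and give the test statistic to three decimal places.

z = -1.653

p̂₁ = 704/3449 ≈ 0.20412, p̂₂ = 409/1829 ≈ 0.22362.
Pooled p̂ = (704+409)/(3449+1829) = 1113/5278 = 0.21088.
SE = √(0.166407 × 0.000836686) = 0.01180.
z = (0.20412 − 0.22362)/0.01180 = -0.01950/0.01180 = -1.653.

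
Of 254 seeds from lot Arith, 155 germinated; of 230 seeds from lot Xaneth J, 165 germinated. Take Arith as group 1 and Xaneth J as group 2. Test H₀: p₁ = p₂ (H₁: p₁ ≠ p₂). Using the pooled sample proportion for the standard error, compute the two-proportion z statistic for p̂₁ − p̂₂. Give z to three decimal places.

p̂₁ = 155/254 = 0.61024, p̂₂ = 165/230 = 0.71739.
Pooled p̂ = (155+165)/(254+230) = 320/484 = 0.66116.
SE = √(p̂(1−p̂)(1/n₁+1/n₂)) = √(0.66116·0.33884·0.00828483) = √(0.00185604) = 0.04308.
z = (0.61024 − 0.71739)/0.04308 = -0.10715/0.04308 = -2.487.
p-value = 2·P(Z > 2.487) ≈ 0.0129.

z = -2.487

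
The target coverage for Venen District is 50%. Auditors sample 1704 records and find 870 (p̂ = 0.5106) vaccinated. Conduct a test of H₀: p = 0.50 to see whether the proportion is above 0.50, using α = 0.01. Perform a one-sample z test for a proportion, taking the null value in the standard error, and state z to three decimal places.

p̂ = 870/1704 ≈ 0.51056.
SE = √(p₀(1−p₀)/n) = √(0.25/1704) = 0.01211.
z = (0.51056 − 0.5)/0.01211 = 0.01056/0.01211 = 0.872.
p-value = P(Z > 0.872) ≈ 0.1916; since p > α = 0.01, fail to reject H₀.

z = 0.872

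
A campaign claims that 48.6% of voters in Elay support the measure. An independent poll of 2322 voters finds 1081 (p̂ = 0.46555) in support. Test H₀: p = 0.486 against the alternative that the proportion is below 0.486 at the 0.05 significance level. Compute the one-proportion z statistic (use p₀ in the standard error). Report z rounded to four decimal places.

p̂ = 1081/2322 = 0.465547.
Standard error under H₀: √(0.486×0.514/2322) = 0.010372.
z = (0.465547 − 0.486)/0.010372 = -0.020453/0.010372 = -1.9719.
p-value = P(Z < -1.972) ≈ 0.0243; since p < α = 0.05, reject H₀.

z = -1.9719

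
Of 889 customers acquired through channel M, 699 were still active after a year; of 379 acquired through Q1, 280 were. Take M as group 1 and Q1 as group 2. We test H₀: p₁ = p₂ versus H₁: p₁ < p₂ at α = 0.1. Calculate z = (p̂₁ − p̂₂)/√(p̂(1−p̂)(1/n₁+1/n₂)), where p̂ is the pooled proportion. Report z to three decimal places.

p̂₁ = 699/889 = 0.786277, p̂₂ = 280/379 = 0.738786.
Pooled p̂ = (699+280)/(889+379) = 979/1268 = 0.772082.
SE = √(p̂(1−p̂)(1/n₁+1/n₂)) = √(0.772082·0.227918·0.00376338) = √(0.000662247) = 0.025734.
z = (0.786277 − 0.738786)/0.025734 = 0.047491/0.025734 = 1.845.
p-value = P(Z < 1.845) ≈ 0.9675. With α = 0.1, fail to reject H₀.

z = 1.845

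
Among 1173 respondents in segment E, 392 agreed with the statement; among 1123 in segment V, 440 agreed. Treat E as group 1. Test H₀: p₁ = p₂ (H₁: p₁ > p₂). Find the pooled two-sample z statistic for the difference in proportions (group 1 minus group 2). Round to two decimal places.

p̂₁ = 392/1173 ≈ 0.3342, p̂₂ = 440/1123 ≈ 0.3918.
Pooled p̂ = (392+440)/(1173+1123) = 832/2296 = 0.3624.
SE = √(0.231058 × 0.00174299) = 0.0201.
z = (0.3342 − 0.3918)/0.0201 = -0.0576/0.0201 = -2.87.

z = -2.87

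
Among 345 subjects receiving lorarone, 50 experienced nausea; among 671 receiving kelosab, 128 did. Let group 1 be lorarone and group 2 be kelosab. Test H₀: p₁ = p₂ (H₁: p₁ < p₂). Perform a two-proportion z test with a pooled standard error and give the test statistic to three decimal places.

z = -1.820

p̂₁ = 50/345 ≈ 0.14493, p̂₂ = 128/671 ≈ 0.19076.
Pooled p̂ = (50+128)/(345+671) = 178/1016 = 0.17520.
SE = √(p̂(1−p̂)(1/n₁+1/n₂)) = √(0.17520·0.82480·0.00438886) = √(0.000634204) = 0.02518.
z = (0.14493 − 0.19076)/0.02518 = -0.04583/0.02518 = -1.820.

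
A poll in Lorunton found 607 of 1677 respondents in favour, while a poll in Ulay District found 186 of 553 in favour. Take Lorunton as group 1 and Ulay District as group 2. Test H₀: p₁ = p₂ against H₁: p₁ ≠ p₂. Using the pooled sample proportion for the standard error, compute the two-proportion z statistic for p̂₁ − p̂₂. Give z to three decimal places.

p̂₁ = 607/1677 = 0.36196, p̂₂ = 186/553 = 0.33635.
Pooled p̂ = (607+186)/(1677+553) = 793/2230 = 0.35561.
SE = √(p̂(1−p̂)(1/n₁+1/n₂)) = √(0.35561·0.64439·0.00240462) = √(0.000551019) = 0.02347.
z = (0.36196 − 0.33635)/0.02347 = 0.02561/0.02347 = 1.091.

z = 1.091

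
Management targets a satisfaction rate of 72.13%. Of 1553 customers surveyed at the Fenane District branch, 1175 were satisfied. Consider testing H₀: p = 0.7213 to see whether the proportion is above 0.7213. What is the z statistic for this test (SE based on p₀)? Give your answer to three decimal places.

p̂ = 1175/1553 = 0.756600.
Under H₀, SE = √(0.7213·0.2787/1553) = √(0.000129444) = 0.011377.
z = (0.756600 − 0.7213)/0.011377 = 0.035300/0.011377 = 3.103.

z = 3.103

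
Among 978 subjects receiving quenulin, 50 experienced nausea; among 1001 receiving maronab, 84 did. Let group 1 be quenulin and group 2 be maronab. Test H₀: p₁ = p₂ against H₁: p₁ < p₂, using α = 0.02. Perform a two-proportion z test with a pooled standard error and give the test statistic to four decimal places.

p̂₁ = 50/978 = 0.0511247, p̂₂ = 84/1001 = 0.0839161.
Pooled p̂ = (50+84)/(978+1001) = 134/1979 = 0.0677110.
SE = √(p̂(1−p̂)(1/n₁+1/n₂)) = √(0.0677110·0.9322890·0.0020215) = √(0.000127609) = 0.0112964.
z = (0.0511247 − 0.0839161)/0.0112964 = -0.0327914/0.0112964 = -2.9028.
p-value = P(Z < -2.903) ≈ 0.0018. With α = 0.02, reject H₀.

z = -2.9028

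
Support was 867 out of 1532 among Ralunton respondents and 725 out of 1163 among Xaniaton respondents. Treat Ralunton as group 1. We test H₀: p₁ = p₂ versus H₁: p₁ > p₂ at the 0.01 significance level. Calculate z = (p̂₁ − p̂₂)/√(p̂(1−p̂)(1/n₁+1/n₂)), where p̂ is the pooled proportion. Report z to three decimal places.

p̂₁ = 867/1532 = 0.56593, p̂₂ = 725/1163 = 0.62339.
Pooled p̂ = (867+725)/(1532+1163) = 1592/2695 = 0.59072.
SE = √(p̂(1−p̂)(1/n₁+1/n₂)) = √(0.59072·0.40928·0.00151259) = √(0.000365697) = 0.01912.
z = (0.56593 − 0.62339)/0.01912 = -0.05746/0.01912 = -3.005.
p-value = P(Z > -3.005) ≈ 0.9987. With α = 0.01, fail to reject H₀.

z = -3.005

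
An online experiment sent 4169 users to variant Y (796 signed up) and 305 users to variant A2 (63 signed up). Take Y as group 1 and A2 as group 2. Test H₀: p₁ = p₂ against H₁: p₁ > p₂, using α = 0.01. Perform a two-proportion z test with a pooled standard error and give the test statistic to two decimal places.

p̂₁ = 796/4169 = 0.1909, p̂₂ = 63/305 = 0.2066.
Pooled p̂ = (796+63)/(4169+305) = 859/4474 = 0.1920.
SE = √(p̂(1−p̂)(1/n₁+1/n₂)) = √(0.1920·0.8080·0.00351855) = √(0.000545851) = 0.0234.
z = (0.1909 − 0.2066)/0.0234 = -0.0157/0.0234 = -0.67.
p-value = P(Z > -0.669) ≈ 0.7482; since p > α = 0.01, fail to reject H₀.

z = -0.67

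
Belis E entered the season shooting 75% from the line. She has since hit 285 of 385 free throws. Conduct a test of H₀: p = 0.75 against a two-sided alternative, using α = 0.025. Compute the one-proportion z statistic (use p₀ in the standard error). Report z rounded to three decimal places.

p̂ = 285/385 ≈ 0.74026.
SE = √(p₀(1−p₀)/n) = √(0.1875/385) = 0.02207.
z = (0.74026 − 0.75)/0.02207 = -0.00974/0.02207 = -0.441.
Two-sided p-value ≈ 2·Φ(−0.441) = 0.6589. With α = 0.025, fail to reject H₀.

z = -0.441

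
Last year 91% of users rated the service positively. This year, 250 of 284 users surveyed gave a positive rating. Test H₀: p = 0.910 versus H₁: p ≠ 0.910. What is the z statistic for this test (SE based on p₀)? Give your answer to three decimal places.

z = -1.750

p̂ = 250/284 = 0.88028.
Under H₀, SE = √(0.91·0.09/284) = √(0.00028838) = 0.01698.
z = (0.88028 − 0.91)/0.01698 = -0.02972/0.01698 = -1.750.
Two-sided p-value ≈ 2·Φ(−1.750) = 0.0801.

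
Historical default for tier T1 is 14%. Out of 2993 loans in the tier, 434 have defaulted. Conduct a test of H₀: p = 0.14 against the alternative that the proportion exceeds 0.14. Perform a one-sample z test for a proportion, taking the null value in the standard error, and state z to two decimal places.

z = 0.79

p̂ = 434/2993 = 0.1450.
Under H₀, SE = √(0.14·0.86/2993) = √(4.02272e-05) = 0.0063.
z = (0.1450 − 0.14)/0.0063 = 0.0050/0.0063 = 0.79.
p-value = P(Z > 0.789) ≈ 0.2150.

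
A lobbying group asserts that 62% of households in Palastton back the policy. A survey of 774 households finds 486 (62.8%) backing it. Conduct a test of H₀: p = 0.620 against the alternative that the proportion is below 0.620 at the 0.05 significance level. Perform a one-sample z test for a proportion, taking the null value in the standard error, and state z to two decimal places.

z = 0.45

p̂ = 486/774 = 0.6279.
Standard error under H₀: √(0.62×0.38/774) = 0.0174.
z = (0.6279 − 0.62)/0.0174 = 0.0079/0.0174 = 0.45.
p-value = P(Z < 0.453) ≈ 0.6748. With α = 0.05, fail to reject H₀.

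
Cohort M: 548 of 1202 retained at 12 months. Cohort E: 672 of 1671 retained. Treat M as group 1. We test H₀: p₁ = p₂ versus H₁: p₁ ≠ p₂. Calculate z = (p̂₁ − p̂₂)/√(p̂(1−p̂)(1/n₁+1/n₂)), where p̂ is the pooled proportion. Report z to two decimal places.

z = 2.88

p̂₁ = 548/1202 ≈ 0.45591, p̂₂ = 672/1671 ≈ 0.40215.
Pooled p̂ = (548+672)/(1202+1671) = 1220/2873 = 0.42464.
SE = √(0.244321 × 0.00143039) = 0.01869.
z = (0.45591 − 0.40215)/0.01869 = 0.05376/0.01869 = 2.88.
p-value = 2·P(Z > 2.875) ≈ 0.0040.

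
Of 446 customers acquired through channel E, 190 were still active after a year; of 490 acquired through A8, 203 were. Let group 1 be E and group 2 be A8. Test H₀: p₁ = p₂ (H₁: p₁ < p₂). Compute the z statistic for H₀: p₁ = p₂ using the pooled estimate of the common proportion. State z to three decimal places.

z = 0.363

p̂₁ = 190/446 = 0.42601, p̂₂ = 203/490 = 0.41429.
Pooled p̂ = (190+203)/(446+490) = 393/936 = 0.41987.
SE = √(p̂(1−p̂)(1/n₁+1/n₂)) = √(0.41987·0.58013·0.00428297) = √(0.00104324) = 0.03230.
z = (0.42601 − 0.41429)/0.03230 = 0.01172/0.03230 = 0.363.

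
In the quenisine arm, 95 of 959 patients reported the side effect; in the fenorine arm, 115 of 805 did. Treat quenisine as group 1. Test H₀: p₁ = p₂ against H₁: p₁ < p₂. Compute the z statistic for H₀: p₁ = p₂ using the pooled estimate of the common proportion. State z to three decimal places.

p̂₁ = 95/959 ≈ 0.09906, p̂₂ = 115/805 ≈ 0.14286.
Pooled p̂ = (95+115)/(959+805) = 210/1764 = 0.11905.
SE = √(0.104875 × 0.00228499) = 0.01548.
z = (0.09906 − 0.14286)/0.01548 = -0.04380/0.01548 = -2.829.

z = -2.829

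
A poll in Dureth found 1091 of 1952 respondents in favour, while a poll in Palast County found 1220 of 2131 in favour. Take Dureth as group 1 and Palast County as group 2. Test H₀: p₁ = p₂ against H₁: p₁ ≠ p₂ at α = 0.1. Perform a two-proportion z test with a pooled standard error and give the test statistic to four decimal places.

z = -0.8750

p̂₁ = 1091/1952 ≈ 0.558914, p̂₂ = 1220/2131 ≈ 0.572501.
Pooled p̂ = (1091+1220)/(1952+2131) = 2311/4083 = 0.566005.
SE = √(0.245643 × 0.000981558) = 0.015528.
z = (0.558914 − 0.572501)/0.015528 = -0.013587/0.015528 = -0.8750.
p-value = 2·P(Z > 0.875) ≈ 0.3816. With α = 0.1, fail to reject H₀.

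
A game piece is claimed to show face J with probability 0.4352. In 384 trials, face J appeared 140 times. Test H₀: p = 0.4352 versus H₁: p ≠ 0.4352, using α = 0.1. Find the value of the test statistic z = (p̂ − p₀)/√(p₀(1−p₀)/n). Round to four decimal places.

p̂ = 140/384 = 0.3645833.
Standard error under H₀: √(0.4352×0.5648/384) = 0.0253003.
z = (0.3645833 − 0.4352)/0.0253003 = -0.0706167/0.0253003 = -2.7911.
p-value = 2·P(Z > 2.791) ≈ 0.0053. With α = 0.1, reject H₀.

z = -2.7911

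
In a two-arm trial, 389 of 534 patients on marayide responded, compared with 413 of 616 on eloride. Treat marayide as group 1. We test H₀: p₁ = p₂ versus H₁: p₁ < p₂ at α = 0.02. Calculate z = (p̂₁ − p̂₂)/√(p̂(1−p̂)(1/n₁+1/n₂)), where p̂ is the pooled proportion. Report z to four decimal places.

z = 2.1357

p̂₁ = 389/534 = 0.728464, p̂₂ = 413/616 = 0.670455.
Pooled p̂ = (389+413)/(534+616) = 802/1150 = 0.697391.
SE = √(p̂(1−p̂)(1/n₁+1/n₂)) = √(0.697391·0.302609·0.00349604) = √(0.000737792) = 0.027162.
z = (0.728464 − 0.670455)/0.027162 = 0.058009/0.027162 = 2.1357.
p-value = P(Z < 2.136) ≈ 0.9836, so at α = 0.02 we fail to reject H₀.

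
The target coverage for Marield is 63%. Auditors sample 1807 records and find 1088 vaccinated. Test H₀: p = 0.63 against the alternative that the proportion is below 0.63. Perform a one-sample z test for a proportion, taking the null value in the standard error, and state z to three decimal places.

p̂ = 1088/1807 ≈ 0.60210.
Standard error under H₀: √(0.63×0.37/1807) = 0.01136.
z = (0.60210 − 0.63)/0.01136 = -0.02790/0.01136 = -2.456.

z = -2.456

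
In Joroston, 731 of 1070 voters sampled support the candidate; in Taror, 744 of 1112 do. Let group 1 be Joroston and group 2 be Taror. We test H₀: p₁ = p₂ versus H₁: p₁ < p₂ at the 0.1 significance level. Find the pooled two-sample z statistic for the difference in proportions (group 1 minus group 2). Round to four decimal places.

z = 0.7042

p̂₁ = 731/1070 = 0.683178, p̂₂ = 744/1112 = 0.669065.
Pooled p̂ = (731+744)/(1070+1112) = 1475/2182 = 0.675985.
SE = √(p̂(1−p̂)(1/n₁+1/n₂)) = √(0.675985·0.324015·0.00183386) = √(0.000401669) = 0.020042.
z = (0.683178 − 0.669065)/0.020042 = 0.014113/0.020042 = 0.7042.
p-value = P(Z < 0.704) ≈ 0.7593; since p > α = 0.1, fail to reject H₀.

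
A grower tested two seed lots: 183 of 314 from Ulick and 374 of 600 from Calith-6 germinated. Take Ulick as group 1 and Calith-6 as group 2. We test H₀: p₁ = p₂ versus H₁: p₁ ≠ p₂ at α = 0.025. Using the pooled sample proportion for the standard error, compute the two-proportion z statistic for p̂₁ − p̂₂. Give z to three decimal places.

z = -1.193

p̂₁ = 183/314 ≈ 0.58280, p̂₂ = 374/600 ≈ 0.62333.
Pooled p̂ = (183+374)/(314+600) = 557/914 = 0.60941.
SE = √(p̂(1−p̂)(1/n₁+1/n₂)) = √(0.60941·0.39059·0.00485138) = √(0.00115477) = 0.03398.
z = (0.58280 − 0.62333)/0.03398 = -0.04053/0.03398 = -1.193.
Two-sided p-value ≈ 2·Φ(−1.193) = 0.2330; since p > α = 0.025, fail to reject H₀.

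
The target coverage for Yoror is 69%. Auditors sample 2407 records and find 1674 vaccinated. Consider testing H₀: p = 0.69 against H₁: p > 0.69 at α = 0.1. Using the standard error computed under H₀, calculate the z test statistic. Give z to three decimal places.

z = 0.580

p̂ = 1674/2407 = 0.69547.
Standard error under H₀: √(0.69×0.31/2407) = 0.00943.
z = (0.69547 − 0.69)/0.00943 = 0.00547/0.00943 = 0.580.
p-value = P(Z > 0.580) ≈ 0.2808. With α = 0.1, fail to reject H₀.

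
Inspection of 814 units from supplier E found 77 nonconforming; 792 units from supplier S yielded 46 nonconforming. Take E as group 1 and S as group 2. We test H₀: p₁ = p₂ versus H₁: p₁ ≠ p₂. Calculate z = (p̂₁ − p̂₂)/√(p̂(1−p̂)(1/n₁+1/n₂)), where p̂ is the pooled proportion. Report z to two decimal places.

p̂₁ = 77/814 ≈ 0.09459, p̂₂ = 46/792 ≈ 0.05808.
Pooled p̂ = (77+46)/(814+792) = 123/1606 = 0.07659.
SE = √(p̂(1−p̂)(1/n₁+1/n₂)) = √(0.07659·0.92341·0.00249113) = √(0.000176178) = 0.01327.
z = (0.09459 − 0.05808)/0.01327 = 0.03651/0.01327 = 2.75.

z = 2.75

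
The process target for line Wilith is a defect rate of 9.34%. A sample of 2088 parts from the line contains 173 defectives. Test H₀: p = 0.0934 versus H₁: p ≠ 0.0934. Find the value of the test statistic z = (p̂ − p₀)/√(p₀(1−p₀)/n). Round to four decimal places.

p̂ = 173/2088 ≈ 0.0828544.
SE = √(p₀(1−p₀)/n) = √(0.084676/2088) = 0.0063682.
z = (0.0828544 − 0.0934)/0.0063682 = -0.0105456/0.0063682 = -1.6560.

z = -1.6560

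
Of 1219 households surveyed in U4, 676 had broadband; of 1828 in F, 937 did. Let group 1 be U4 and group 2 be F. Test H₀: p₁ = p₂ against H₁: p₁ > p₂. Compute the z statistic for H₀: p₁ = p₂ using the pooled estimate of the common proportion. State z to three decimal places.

z = 2.274

p̂₁ = 676/1219 = 0.55455, p̂₂ = 937/1828 = 0.51258.
Pooled p̂ = (676+937)/(1219+1828) = 1613/3047 = 0.52937.
SE = √(0.249137 × 0.00136739) = 0.01846.
z = (0.55455 − 0.51258)/0.01846 = 0.04197/0.01846 = 2.274.
p-value = P(Z > 2.274) ≈ 0.0115.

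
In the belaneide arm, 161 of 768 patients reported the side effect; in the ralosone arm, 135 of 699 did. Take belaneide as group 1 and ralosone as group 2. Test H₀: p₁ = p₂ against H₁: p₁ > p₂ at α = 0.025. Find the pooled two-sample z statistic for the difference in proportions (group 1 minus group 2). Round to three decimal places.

p̂₁ = 161/768 ≈ 0.20964, p̂₂ = 135/699 ≈ 0.19313.
Pooled p̂ = (161+135)/(768+699) = 296/1467 = 0.20177.
SE = √(p̂(1−p̂)(1/n₁+1/n₂)) = √(0.20177·0.79823·0.0027327) = √(0.000440129) = 0.02098.
z = (0.20964 − 0.19313)/0.02098 = 0.01651/0.02098 = 0.787.
p-value = P(Z > 0.787) ≈ 0.2158. With α = 0.025, fail to reject H₀.

z = 0.787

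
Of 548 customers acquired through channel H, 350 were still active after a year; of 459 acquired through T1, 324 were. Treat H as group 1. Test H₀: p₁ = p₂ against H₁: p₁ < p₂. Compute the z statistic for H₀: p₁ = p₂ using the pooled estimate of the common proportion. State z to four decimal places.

p̂₁ = 350/548 = 0.638686, p̂₂ = 324/459 = 0.705882.
Pooled p̂ = (350+324)/(548+459) = 674/1007 = 0.669315.
SE = √(p̂(1−p̂)(1/n₁+1/n₂)) = √(0.669315·0.330685·0.00400347) = √(0.000886097) = 0.029767.
z = (0.638686 − 0.705882)/0.029767 = -0.067196/0.029767 = -2.2574.

z = -2.2574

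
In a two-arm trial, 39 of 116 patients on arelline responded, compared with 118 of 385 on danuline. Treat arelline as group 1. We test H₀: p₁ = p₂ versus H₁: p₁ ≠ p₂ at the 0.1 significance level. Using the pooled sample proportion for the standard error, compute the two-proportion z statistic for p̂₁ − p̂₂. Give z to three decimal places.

p̂₁ = 39/116 ≈ 0.33621, p̂₂ = 118/385 ≈ 0.30649.
Pooled p̂ = (39+118)/(116+385) = 157/501 = 0.31337.
SE = √(0.21517 × 0.0112181) = 0.04913.
z = (0.33621 − 0.30649)/0.04913 = 0.02972/0.04913 = 0.605.
p-value = 2·P(Z > 0.605) ≈ 0.5453, so at α = 0.1 we fail to reject H₀.

z = 0.605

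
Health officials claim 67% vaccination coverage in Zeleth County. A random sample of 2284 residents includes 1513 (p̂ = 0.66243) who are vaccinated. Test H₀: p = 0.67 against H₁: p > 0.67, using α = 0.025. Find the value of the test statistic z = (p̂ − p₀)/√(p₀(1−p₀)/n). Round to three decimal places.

z = -0.769

p̂ = 1513/2284 ≈ 0.66243.
SE = √(p₀(1−p₀)/n) = √(0.2211/2284) = 0.00984.
z = (0.66243 − 0.67)/0.00984 = -0.00757/0.00984 = -0.769.
p-value = P(Z > -0.769) ≈ 0.7790. With α = 0.025, fail to reject H₀.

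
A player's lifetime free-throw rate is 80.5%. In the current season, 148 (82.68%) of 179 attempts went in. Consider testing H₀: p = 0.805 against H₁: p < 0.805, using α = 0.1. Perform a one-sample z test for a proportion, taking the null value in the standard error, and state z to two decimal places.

p̂ = 148/179 ≈ 0.8268.
SE = √(p₀(1−p₀)/n) = √(0.15697/179) = 0.0296.
z = (0.8268 − 0.805)/0.0296 = 0.0218/0.0296 = 0.74.
p-value = P(Z < 0.737) ≈ 0.7693; since p > α = 0.1, fail to reject H₀.

z = 0.74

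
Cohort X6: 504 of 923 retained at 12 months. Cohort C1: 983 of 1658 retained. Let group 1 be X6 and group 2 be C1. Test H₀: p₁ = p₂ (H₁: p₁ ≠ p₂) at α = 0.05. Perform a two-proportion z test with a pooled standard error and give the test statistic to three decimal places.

z = -2.308

p̂₁ = 504/923 = 0.54605, p̂₂ = 983/1658 = 0.59288.
Pooled p̂ = (504+983)/(923+1658) = 1487/2581 = 0.57613.
SE = √(0.244204 × 0.00168656) = 0.02029.
z = (0.54605 − 0.59288)/0.02029 = -0.04683/0.02029 = -2.308.
Two-sided p-value ≈ 2·Φ(−2.308) = 0.0210; since p < α = 0.05, reject H₀.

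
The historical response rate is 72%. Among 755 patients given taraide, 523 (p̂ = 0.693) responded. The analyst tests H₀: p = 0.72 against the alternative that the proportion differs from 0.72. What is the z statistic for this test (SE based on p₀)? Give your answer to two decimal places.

p̂ = 523/755 = 0.6927.
SE = √(p₀(1−p₀)/n) = √(0.2016/755) = 0.0163.
z = (0.6927 − 0.72)/0.0163 = -0.0273/0.0163 = -1.67.
Two-sided p-value ≈ 2·Φ(−1.670) = 0.0950.

z = -1.67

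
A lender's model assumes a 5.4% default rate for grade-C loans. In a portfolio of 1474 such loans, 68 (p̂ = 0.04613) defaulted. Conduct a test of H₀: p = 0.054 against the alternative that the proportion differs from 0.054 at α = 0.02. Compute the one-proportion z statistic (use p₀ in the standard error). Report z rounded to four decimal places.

z = -1.3363

p̂ = 68/1474 ≈ 0.046133.
SE = √(p₀(1−p₀)/n) = √(0.051084/1474) = 0.005887.
z = (0.046133 − 0.054)/0.005887 = -0.007867/0.005887 = -1.3363.
p-value = 2·P(Z > 1.336) ≈ 0.1814. With α = 0.02, fail to reject H₀.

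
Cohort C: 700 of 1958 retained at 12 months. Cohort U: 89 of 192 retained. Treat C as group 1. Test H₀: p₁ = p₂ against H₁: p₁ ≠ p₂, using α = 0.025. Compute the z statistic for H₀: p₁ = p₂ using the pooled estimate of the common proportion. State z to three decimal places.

z = -2.909

p̂₁ = 700/1958 ≈ 0.35751, p̂₂ = 89/192 ≈ 0.46354.
Pooled p̂ = (700+89)/(1958+192) = 789/2150 = 0.36698.
SE = √(0.232305 × 0.00571906) = 0.03645.
z = (0.35751 − 0.46354)/0.03645 = -0.10603/0.03645 = -2.909.
Two-sided p-value ≈ 2·Φ(−2.909) = 0.0036, so at α = 0.025 we reject H₀.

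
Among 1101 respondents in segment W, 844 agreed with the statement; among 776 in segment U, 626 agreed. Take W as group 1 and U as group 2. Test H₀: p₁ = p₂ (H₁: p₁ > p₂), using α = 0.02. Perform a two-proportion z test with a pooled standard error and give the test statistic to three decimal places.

p̂₁ = 844/1101 ≈ 0.76658, p̂₂ = 626/776 ≈ 0.80670.
Pooled p̂ = (844+626)/(1101+776) = 1470/1877 = 0.78316.
SE = √(p̂(1−p̂)(1/n₁+1/n₂)) = √(0.78316·0.21684·0.00219693) = √(0.000373077) = 0.01932.
z = (0.76658 − 0.80670)/0.01932 = -0.04012/0.01932 = -2.077.
p-value = P(Z > -2.077) ≈ 0.9811. With α = 0.02, fail to reject H₀.

z = -2.077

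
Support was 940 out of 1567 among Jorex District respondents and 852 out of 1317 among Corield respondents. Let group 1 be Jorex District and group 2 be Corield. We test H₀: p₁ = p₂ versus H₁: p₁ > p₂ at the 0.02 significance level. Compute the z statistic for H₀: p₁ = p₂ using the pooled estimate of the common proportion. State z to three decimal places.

z = -2.595

p̂₁ = 940/1567 ≈ 0.59987, p̂₂ = 852/1317 ≈ 0.64692.
Pooled p̂ = (940+852)/(1567+1317) = 1792/2884 = 0.62136.
SE = √(0.235272 × 0.00139746) = 0.01813.
z = (0.59987 − 0.64692)/0.01813 = -0.04705/0.01813 = -2.595.
p-value = P(Z > -2.595) ≈ 0.9953, so at α = 0.02 we fail to reject H₀.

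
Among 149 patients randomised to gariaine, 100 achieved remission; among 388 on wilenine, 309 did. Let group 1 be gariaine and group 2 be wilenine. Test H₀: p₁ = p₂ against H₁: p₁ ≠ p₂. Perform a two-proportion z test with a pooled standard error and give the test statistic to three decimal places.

z = -3.050

p̂₁ = 100/149 = 0.67114, p̂₂ = 309/388 = 0.79639.
Pooled p̂ = (100+309)/(149+388) = 409/537 = 0.76164.
SE = √(0.181545 × 0.00928873) = 0.04106.
z = (0.67114 − 0.79639)/0.04106 = -0.12525/0.04106 = -3.050.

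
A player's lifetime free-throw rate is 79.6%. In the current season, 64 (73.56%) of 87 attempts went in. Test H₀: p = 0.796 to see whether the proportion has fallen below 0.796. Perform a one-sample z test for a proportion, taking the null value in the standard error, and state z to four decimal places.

z = -1.3973

p̂ = 64/87 = 0.735632.
Under H₀, SE = √(0.796·0.204/87) = √(0.00186648) = 0.043203.
z = (0.735632 − 0.796)/0.043203 = -0.060368/0.043203 = -1.3973.
p-value = P(Z < -1.397) ≈ 0.0812.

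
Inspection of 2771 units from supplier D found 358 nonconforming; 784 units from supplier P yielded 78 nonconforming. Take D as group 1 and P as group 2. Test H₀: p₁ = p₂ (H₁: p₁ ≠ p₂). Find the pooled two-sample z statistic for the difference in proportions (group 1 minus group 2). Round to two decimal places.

p̂₁ = 358/2771 ≈ 0.12920, p̂₂ = 78/784 ≈ 0.09949.
Pooled p̂ = (358+78)/(2771+784) = 436/3555 = 0.12264.
SE = √(p̂(1−p̂)(1/n₁+1/n₂)) = √(0.12264·0.87736·0.00163639) = √(0.00017608) = 0.01327.
z = (0.12920 − 0.09949)/0.01327 = 0.02971/0.01327 = 2.24.

z = 2.24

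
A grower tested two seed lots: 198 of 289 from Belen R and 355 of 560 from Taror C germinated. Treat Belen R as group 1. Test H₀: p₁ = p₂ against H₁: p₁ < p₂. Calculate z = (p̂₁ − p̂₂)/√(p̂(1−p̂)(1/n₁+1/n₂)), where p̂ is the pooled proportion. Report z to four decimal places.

z = 1.4832

p̂₁ = 198/289 ≈ 0.685121, p̂₂ = 355/560 ≈ 0.633929.
Pooled p̂ = (198+355)/(289+560) = 553/849 = 0.651355.
SE = √(0.227092 × 0.00524592) = 0.034515.
z = (0.685121 − 0.633929)/0.034515 = 0.051192/0.034515 = 1.4832.
p-value = P(Z < 1.483) ≈ 0.9310.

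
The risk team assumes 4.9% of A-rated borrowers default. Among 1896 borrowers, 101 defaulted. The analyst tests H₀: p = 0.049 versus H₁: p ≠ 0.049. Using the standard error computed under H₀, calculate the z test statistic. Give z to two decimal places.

p̂ = 101/1896 ≈ 0.0533.
SE = √(p₀(1−p₀)/n) = √(0.046599/1896) = 0.0050.
z = (0.0533 − 0.049)/0.0050 = 0.0043/0.0050 = 0.86.

z = 0.86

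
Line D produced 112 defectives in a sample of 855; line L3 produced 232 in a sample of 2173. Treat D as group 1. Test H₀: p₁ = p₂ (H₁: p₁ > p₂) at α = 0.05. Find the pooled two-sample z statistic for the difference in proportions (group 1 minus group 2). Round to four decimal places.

z = 1.8913

p̂₁ = 112/855 = 0.130994, p̂₂ = 232/2173 = 0.106765.
Pooled p̂ = (112+232)/(855+2173) = 344/3028 = 0.113606.
SE = √(p̂(1−p̂)(1/n₁+1/n₂)) = √(0.113606·0.886394·0.00162978) = √(0.000164119) = 0.012811.
z = (0.130994 − 0.106765)/0.012811 = 0.024229/0.012811 = 1.8913.
p-value = P(Z > 1.891) ≈ 0.0293; since p < α = 0.05, reject H₀.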